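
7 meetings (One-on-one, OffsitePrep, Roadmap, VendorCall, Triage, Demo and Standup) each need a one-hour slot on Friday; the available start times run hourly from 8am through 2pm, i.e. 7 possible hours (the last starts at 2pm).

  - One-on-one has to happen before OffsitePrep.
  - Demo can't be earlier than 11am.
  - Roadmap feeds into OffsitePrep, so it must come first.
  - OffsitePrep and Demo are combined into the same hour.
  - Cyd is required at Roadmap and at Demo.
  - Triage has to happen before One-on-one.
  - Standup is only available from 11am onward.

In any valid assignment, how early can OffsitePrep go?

11am

OffsitePrep must be in the same hour as Demo, which can't be before 11am, so OffsitePrep is at least 11am.
OffsitePrep at 11am is achievable: One-on-one -> 9am; Roadmap -> 8am; Triage -> 8am; Demo -> 11am; Standup -> 11am; VendorCall -> 8am; OffsitePrep -> 11am.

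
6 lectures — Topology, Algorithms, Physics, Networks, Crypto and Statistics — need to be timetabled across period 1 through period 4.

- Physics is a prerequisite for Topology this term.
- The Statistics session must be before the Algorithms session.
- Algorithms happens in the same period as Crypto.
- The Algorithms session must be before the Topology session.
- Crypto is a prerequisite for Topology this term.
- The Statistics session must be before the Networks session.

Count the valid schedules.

30

Splitting on Topology: it can be period 3 (6), period 4 (24). Listing each branch's schedules as (Algorithms, Physics, Networks, Crypto, Statistics) by period number:
Topology=period 3: (2,1,2,2,1) (2,1,3,2,1) (2,1,4,2,1) (2,2,2,2,1) (2,2,3,2,1) (2,2,4,2,1) — 6.
Topology=period 4: (2,1,2,2,1) (2,1,3,2,1) (2,1,4,2,1) (2,2,2,2,1) (2,2,3,2,1) (2,2,4,2,1) (2,3,2,2,1) (2,3,3,2,1) (2,3,4,2,1) (3,1,2,3,1) (3,1,3,3,1) (3,1,3,3,2) (3,1,4,3,1) (3,1,4,3,2) (3,2,2,3,1) (3,2,3,3,1) (3,2,3,3,2) (3,2,4,3,1) (3,2,4,3,2) (3,3,2,3,1) (3,3,3,3,1) (3,3,3,3,2) (3,3,4,3,1) (3,3,4,3,2) — 24.
Summing: 6 + 24 = 30.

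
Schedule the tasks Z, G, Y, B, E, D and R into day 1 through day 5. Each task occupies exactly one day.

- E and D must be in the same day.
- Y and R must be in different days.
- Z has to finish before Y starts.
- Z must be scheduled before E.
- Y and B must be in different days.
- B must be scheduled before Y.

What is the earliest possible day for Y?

day 2

Precedence pushes Y to at least day 2.
Y at day 2 is achievable: E=day 2, R=day 1, Z=day 1, Y=day 2, B=day 1, G=day 1, D=day 2.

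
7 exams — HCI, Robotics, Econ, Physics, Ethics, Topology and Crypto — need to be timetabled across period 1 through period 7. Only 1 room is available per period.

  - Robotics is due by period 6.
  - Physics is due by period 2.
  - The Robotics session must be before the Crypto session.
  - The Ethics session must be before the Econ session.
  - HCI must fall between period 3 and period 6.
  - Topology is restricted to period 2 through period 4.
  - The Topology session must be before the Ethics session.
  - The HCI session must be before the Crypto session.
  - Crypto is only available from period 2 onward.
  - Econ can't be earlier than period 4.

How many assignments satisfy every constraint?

Splitting on HCI: it can be period 3 (12), period 4 (12), period 5 (9), period 6 (5). Listing each branch's schedules as (Robotics, Econ, Physics, Ethics, Topology, Crypto) by period number:
HCI=period 3: (1,6,2,5,4,7) (1,7,2,5,4,6) (1,7,2,6,4,5) (2,6,1,5,4,7) (2,7,1,5,4,6) (2,7,1,6,4,5) (4,6,1,5,2,7) (4,7,1,5,2,6) (4,7,1,6,2,5) (5,6,1,4,2,7) (5,7,1,4,2,6) (6,5,1,4,2,7) — 12.
HCI=period 4: (1,6,2,5,3,7) (1,7,2,5,3,6) (1,7,2,6,3,5) (2,6,1,5,3,7) (2,7,1,5,3,6) (2,7,1,6,3,5) (3,6,1,5,2,7) (3,7,1,5,2,6) (3,7,1,6,2,5) (5,6,1,3,2,7) (5,7,1,3,2,6) (6,5,1,3,2,7) — 12.
HCI=period 5: (1,6,2,4,3,7) (1,7,2,4,3,6) (2,6,1,4,3,7) (2,7,1,4,3,6) (3,6,1,4,2,7) (3,7,1,4,2,6) (4,6,1,3,2,7) (4,7,1,3,2,6) (6,4,1,3,2,7) — 9.
HCI=period 6: (1,5,2,4,3,7) (2,5,1,4,3,7) (3,5,1,4,2,7) (4,5,1,3,2,7) (5,4,1,3,2,7) — 5.
Summing: 12 + 12 + 9 + 5 = 38.

38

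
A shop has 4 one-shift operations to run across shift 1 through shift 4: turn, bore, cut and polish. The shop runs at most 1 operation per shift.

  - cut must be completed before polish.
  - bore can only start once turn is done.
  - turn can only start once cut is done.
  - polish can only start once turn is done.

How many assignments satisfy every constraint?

Enumerating: turn -> shift 2; bore -> shift 4; cut -> shift 1; polish -> shift 3 | turn in shift 2, bore in shift 3, polish in shift 4, cut in shift 1.

2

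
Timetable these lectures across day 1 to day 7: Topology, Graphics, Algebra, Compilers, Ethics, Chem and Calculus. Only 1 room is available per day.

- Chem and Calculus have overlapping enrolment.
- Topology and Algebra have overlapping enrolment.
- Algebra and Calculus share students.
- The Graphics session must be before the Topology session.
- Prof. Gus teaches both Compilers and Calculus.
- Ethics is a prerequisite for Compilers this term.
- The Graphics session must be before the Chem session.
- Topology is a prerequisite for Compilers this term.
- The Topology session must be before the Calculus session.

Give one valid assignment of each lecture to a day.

Algebra in day 7; Graphics in day 1; Chem in day 5; Ethics in day 3; Calculus in day 6; Compilers in day 4; Topology in day 2

Checking: Topology(day 2) before Calculus(day 6); Graphics(day 1) before Chem(day 5); Topology(day 2) before Compilers(day 4); Graphics(day 1) before Topology(day 2); Ethics(day 3) before Compilers(day 4); Compilers(day 4) != Calculus(day 6); Chem(day 5) != Calculus(day 6); Topology(day 2) != Algebra(day 7); Algebra(day 7) != Calculus(day 6); max 1 per day (cap 1).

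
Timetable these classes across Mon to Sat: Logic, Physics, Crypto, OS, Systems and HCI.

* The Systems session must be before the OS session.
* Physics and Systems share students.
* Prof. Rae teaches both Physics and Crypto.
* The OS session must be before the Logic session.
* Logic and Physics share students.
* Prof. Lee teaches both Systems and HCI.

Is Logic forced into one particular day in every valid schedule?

No

Logic can be Wed (e.g. Systems=Mon, OS=Tue, HCI=Tue, Physics=Tue, Crypto=Mon, Logic=Wed) or Thu (e.g. Physics in Tue, Crypto in Mon, OS in Tue, HCI in Tue, Systems in Mon, Logic in Thu).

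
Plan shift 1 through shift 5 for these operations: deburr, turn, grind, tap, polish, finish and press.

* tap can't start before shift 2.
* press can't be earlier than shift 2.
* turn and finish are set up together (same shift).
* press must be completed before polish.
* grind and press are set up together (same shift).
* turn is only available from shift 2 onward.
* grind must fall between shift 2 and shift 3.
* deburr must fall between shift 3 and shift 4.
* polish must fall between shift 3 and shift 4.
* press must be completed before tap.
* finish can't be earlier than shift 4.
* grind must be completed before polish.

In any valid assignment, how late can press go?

Press is available from shift 2; downstream work caps press at shift 3.
press at shift 3 is achievable: press=shift 3, turn=shift 4, polish=shift 4, grind=shift 3, tap=shift 4, finish=shift 4, deburr=shift 3.

shift 3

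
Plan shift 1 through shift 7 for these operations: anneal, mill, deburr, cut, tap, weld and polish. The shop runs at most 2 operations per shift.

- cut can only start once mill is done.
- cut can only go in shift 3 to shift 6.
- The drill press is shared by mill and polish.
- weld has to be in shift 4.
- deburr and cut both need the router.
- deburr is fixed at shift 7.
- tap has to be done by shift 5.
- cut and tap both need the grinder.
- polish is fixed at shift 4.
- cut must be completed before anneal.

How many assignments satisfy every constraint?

Splitting on anneal: it can be shift 5 (6), shift 6 (15), shift 7 (31). Listing each branch's schedules as (mill, deburr, cut, tap, weld, polish) by shift number:
anneal=shift 5: (1,7,3,1,4,4) (1,7,3,2,4,4) (1,7,3,5,4,4) (2,7,3,1,4,4) (2,7,3,2,4,4) (2,7,3,5,4,4) — 6.
anneal=shift 6: (1,7,3,1,4,4) (1,7,3,2,4,4) (1,7,3,5,4,4) (1,7,5,1,4,4) (1,7,5,2,4,4) (1,7,5,3,4,4) (2,7,3,1,4,4) (2,7,3,2,4,4) (2,7,3,5,4,4) (2,7,5,1,4,4) (2,7,5,2,4,4) (2,7,5,3,4,4) (3,7,5,1,4,4) (3,7,5,2,4,4) (3,7,5,3,4,4) — 15.
anneal=shift 7: (1,7,3,1,4,4) (1,7,3,2,4,4) (1,7,3,5,4,4) (1,7,5,1,4,4) (1,7,5,2,4,4) (1,7,5,3,4,4) (1,7,6,1,4,4) (1,7,6,2,4,4) (1,7,6,3,4,4) (1,7,6,5,4,4) (2,7,3,1,4,4) (2,7,3,2,4,4) (2,7,3,5,4,4) (2,7,5,1,4,4) (2,7,5,2,4,4) (2,7,5,3,4,4) (2,7,6,1,4,4) (2,7,6,2,4,4) (2,7,6,3,4,4) (2,7,6,5,4,4) (3,7,5,1,4,4) (3,7,5,2,4,4) (3,7,5,3,4,4) (3,7,6,1,4,4) (3,7,6,2,4,4) (3,7,6,3,4,4) (3,7,6,5,4,4) (5,7,6,1,4,4) (5,7,6,2,4,4) (5,7,6,3,4,4) (5,7,6,5,4,4) — 31.
Summing: 6 + 15 + 31 = 52.

52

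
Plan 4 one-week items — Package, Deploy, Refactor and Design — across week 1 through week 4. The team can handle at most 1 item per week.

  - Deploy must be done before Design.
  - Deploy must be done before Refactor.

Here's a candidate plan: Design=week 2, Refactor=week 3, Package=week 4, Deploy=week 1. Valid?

Yes

Deploy must be done before Refactor — holds.
The team can handle at most 1 item per week — holds.
Deploy must be done before Design — holds.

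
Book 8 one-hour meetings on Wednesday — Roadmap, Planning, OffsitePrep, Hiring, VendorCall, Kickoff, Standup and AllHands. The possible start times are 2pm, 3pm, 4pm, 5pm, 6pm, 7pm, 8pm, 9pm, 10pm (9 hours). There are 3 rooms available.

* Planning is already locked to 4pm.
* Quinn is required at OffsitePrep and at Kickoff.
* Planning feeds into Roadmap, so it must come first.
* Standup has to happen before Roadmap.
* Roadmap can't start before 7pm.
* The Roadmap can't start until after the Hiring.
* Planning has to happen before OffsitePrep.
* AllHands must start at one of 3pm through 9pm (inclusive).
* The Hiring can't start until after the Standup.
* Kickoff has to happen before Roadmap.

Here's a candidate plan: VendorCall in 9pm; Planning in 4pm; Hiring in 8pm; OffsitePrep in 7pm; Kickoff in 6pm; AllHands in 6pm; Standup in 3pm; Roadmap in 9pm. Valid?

Yes

Quinn is required at OffsitePrep and at Kickoff — holds.
Planning is already locked to 4pm — holds.
Planning has to happen before OffsitePrep — holds.
Planning feeds into Roadmap, so it must come first — holds.
Roadmap can't start before 7pm — holds.
Standup has to happen before Roadmap — holds.
AllHands must start at one of 3pm through 9pm (inclusive) — holds.
Kickoff has to happen before Roadmap — holds.
The Hiring can't start until after the Standup — holds.
The Roadmap can't start until after the Hiring — holds.
There are 3 rooms available — holds.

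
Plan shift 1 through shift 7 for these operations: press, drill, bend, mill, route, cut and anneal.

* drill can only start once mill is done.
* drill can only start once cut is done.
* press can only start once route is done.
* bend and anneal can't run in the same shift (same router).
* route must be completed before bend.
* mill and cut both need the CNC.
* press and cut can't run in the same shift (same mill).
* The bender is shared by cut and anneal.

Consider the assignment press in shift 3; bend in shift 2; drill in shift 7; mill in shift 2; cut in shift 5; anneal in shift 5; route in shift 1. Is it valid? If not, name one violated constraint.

bend and anneal can't run in the same shift (same router) — holds.
press and cut can't run in the same shift (same mill) — holds.
drill can only start once cut is done — holds.
route must be completed before bend — holds.
drill can only start once mill is done — holds.
mill and cut both need the CNC — holds.
press can only start once route is done — holds.
The bender is shared by cut and anneal — violated.

No — it violates: The bender is shared by cut and anneal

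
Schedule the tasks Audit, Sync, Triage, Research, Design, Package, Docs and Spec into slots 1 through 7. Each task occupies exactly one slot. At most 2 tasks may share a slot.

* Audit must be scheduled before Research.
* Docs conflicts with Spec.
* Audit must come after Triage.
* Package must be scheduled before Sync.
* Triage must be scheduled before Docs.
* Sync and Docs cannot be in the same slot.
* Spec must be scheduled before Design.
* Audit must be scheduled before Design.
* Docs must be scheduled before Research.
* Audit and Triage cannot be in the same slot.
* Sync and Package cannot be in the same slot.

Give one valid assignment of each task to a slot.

Package -> 4; Sync -> 5; Docs -> 2; Research -> 3; Triage -> 1; Audit -> 2; Design -> 3; Spec -> 1

Checking: Audit(2) before Design(3); Audit(2) before Research(3); Package(4) before Sync(5); Triage(1) before Docs(2); Docs(2) before Research(3); Spec(1) before Design(3); Triage(1) before Audit(2); Sync(5) != Package(4); Sync(5) != Docs(2); Audit(2) != Triage(1); Docs(2) != Spec(1); max 2 per slot (cap 2).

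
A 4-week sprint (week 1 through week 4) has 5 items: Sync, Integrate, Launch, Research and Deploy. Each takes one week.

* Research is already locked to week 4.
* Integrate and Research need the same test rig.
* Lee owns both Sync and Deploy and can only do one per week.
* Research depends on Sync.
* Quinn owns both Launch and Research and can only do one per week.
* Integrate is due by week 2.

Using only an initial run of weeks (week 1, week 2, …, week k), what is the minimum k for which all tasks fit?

4 weeks

The precedence chain requires at least 2 distinct weeks.
Research can't be placed before week 4, so the schedule must run through at least week 4.
4 works (last occupied week: week 4): for example Research in week 4; Launch in week 1; Sync in week 1; Deploy in week 2; Integrate in week 1.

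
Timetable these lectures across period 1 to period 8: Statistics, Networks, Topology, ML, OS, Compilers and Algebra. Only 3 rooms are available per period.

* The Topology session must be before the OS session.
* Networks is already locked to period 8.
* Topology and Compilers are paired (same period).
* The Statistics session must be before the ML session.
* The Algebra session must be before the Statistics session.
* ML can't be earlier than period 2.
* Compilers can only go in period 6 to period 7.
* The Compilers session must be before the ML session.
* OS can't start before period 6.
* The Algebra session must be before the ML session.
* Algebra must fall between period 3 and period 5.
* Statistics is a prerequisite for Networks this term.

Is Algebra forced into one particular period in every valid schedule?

Algebra can be period 3 (e.g. Algebra in period 3, ML in period 7, Statistics in period 4, Networks in period 8, Topology in period 6, OS in period 7, Compilers in period 6) or period 4 (e.g. Topology=period 6, OS=period 7, ML=period 7, Algebra=period 4, Compilers=period 6, Networks=period 8, Statistics=period 5).

No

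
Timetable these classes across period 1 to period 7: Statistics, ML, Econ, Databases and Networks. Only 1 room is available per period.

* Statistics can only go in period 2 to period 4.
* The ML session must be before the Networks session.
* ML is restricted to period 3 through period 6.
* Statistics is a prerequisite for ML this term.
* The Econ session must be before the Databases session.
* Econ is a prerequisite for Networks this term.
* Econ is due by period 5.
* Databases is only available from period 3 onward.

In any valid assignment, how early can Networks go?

period 4

Precedence pushes Networks to at least period 4.
Networks at period 4 is achievable: Econ -> period 1, ML -> period 3, Statistics -> period 2, Networks -> period 4, Databases -> period 5.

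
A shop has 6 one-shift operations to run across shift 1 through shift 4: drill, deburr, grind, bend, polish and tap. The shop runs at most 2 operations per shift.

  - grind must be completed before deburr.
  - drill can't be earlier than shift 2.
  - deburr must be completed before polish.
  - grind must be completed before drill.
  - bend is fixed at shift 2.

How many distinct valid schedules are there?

Splitting on drill: it can be shift 2 (3), shift 3 (10), shift 4 (10). Listing each branch's schedules as (deburr, grind, bend, polish, tap) by shift number:
drill=shift 2: (3,1,2,4,1) (3,1,2,4,3) (3,1,2,4,4) — 3.
drill=shift 3: (2,1,2,3,1) (2,1,2,3,4) (2,1,2,4,1) (2,1,2,4,3) (2,1,2,4,4) (3,1,2,4,1) (3,1,2,4,2) (3,1,2,4,4) (3,2,2,4,1) (3,2,2,4,4) — 10.
drill=shift 4: (2,1,2,3,1) (2,1,2,3,3) (2,1,2,3,4) (2,1,2,4,1) (2,1,2,4,3) (3,1,2,4,1) (3,1,2,4,2) (3,1,2,4,3) (3,2,2,4,1) (3,2,2,4,3) — 10.
Summing: 3 + 10 + 10 = 23.

23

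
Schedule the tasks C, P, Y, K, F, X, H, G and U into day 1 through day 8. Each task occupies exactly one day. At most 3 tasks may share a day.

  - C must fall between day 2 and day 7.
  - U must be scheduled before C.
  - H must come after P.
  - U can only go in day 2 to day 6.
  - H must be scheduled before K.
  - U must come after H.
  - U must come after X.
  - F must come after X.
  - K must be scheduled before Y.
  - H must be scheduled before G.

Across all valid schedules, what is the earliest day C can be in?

day 4

C is available from day 2; precedence pushes C to at least day 4; C's own window allows nothing later than day 7.
C at day 4 is achievable: X in day 1; U in day 3; H in day 2; G in day 3; F in day 2; Y in day 4; K in day 3; C in day 4; P in day 1.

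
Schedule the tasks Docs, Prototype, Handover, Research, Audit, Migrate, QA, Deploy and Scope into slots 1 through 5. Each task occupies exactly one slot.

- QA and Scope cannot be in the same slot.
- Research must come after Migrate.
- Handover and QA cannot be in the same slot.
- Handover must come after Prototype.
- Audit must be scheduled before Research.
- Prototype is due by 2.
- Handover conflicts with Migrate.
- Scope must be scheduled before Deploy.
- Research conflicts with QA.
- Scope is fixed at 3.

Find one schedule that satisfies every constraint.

Research=2, Prototype=1, Handover=2, QA=1, Audit=1, Deploy=4, Migrate=1, Docs=1, Scope=3

Checking: Prototype(1) before Handover(2); Audit(1) before Research(2); Scope(3) before Deploy(4); Migrate(1) before Research(2); Research(2) != QA(1); Handover(2) != Migrate(1); Handover(2) != QA(1); QA(1) != Scope(3); Scope=3 in [3,3]; Prototype=1 in [1,2].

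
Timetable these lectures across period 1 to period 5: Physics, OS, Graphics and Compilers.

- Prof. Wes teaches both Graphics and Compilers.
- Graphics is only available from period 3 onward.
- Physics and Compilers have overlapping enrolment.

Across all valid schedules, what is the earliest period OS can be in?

period 1

OS at period 1 is achievable: OS in period 1; Compilers in period 2; Physics in period 1; Graphics in period 3.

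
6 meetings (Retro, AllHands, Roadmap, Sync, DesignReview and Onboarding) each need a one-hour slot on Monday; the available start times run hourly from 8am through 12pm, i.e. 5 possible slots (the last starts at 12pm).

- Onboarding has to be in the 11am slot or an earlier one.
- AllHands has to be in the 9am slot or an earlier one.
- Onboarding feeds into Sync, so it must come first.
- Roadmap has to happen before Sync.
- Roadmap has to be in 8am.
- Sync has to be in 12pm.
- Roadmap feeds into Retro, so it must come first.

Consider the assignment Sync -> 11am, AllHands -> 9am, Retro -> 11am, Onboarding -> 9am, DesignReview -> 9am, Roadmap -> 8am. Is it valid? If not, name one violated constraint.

Sync has to be in 12pm — violated.
Roadmap has to be in 8am — holds.
Roadmap feeds into Retro, so it must come first — holds.
Onboarding has to be in the 11am slot or an earlier one — holds.
Roadmap has to happen before Sync — holds.
Onboarding feeds into Sync, so it must come first — holds.
AllHands has to be in the 9am slot or an earlier one — holds.

No. Sync has to be in 12pm is not satisfied.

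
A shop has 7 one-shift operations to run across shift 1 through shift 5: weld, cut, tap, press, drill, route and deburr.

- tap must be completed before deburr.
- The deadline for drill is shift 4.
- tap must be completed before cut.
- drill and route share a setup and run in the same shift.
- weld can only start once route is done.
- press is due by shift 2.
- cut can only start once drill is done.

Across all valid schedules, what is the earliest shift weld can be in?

shift 2

Precedence pushes weld to at least shift 2.
weld at shift 2 is achievable: drill in shift 1, press in shift 1, tap in shift 1, cut in shift 2, weld in shift 2, deburr in shift 2, route in shift 1.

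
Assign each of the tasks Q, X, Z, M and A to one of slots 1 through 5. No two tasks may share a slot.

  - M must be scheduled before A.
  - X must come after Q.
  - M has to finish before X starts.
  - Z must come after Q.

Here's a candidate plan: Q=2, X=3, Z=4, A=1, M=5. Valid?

No two tasks may share a slot — holds.
M has to finish before X starts — violated.
X must come after Q — holds.
M must be scheduled before A — violated.
Z must come after Q — holds.

No. M must be scheduled before A is not satisfied.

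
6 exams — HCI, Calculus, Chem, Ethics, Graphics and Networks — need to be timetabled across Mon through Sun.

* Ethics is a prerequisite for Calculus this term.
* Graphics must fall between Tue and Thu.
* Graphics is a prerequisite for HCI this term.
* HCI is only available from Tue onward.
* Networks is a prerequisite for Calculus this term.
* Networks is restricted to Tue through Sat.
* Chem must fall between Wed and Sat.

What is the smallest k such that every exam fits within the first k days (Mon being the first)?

3

The precedence chain requires at least 2 distinct days.
Chem can't be placed before Wed — that is day 3 counting from Mon — so the schedule must run through at least 3 days.
3 works (last occupied day: Wed): for example Calculus=Wed, Networks=Tue, Ethics=Mon, HCI=Wed, Graphics=Tue, Chem=Wed.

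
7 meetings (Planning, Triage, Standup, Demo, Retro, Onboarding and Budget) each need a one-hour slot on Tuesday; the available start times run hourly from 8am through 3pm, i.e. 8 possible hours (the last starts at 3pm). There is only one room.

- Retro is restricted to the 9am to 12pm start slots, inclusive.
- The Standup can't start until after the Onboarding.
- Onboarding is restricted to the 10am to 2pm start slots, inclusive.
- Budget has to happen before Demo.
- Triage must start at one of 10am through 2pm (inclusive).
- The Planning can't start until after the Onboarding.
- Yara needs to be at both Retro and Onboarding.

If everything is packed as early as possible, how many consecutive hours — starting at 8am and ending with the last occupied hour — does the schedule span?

The precedence chain requires at least 2 distinct hours.
With at most 1 per hour and 7 meetings, at least 7 hours are needed.
Propagating the time windows through the other constraints, Planning can't land before 11am — that is hour 4 counting from 8am — so the schedule must run through at least 4 hours.
7 works (last occupied hour: 2pm): for example Retro=9am, Demo=2pm, Triage=11am, Onboarding=10am, Standup=1pm, Planning=12pm, Budget=8am.

7 hours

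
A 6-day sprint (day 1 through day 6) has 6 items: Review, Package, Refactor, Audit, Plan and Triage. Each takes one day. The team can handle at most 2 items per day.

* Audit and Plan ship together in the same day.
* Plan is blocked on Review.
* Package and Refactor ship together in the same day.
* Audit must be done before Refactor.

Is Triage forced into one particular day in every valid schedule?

No

Triage can be day 1 (e.g. Package in day 3, Plan in day 2, Triage in day 1, Audit in day 2, Refactor in day 3, Review in day 1) or day 2 (e.g. Triage in day 2; Package in day 4; Refactor in day 4; Plan in day 3; Review in day 1; Audit in day 3).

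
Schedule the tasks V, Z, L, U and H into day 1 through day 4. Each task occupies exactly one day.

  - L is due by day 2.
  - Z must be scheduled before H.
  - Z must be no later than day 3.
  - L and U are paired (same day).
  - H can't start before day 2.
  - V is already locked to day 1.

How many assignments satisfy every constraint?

Splitting on Z: it can be day 1 (6), day 2 (4), day 3 (2). Listing each branch's schedules as (V, L, U, H) by day number:
Z=day 1: (1,1,1,2) (1,1,1,3) (1,1,1,4) (1,2,2,2) (1,2,2,3) (1,2,2,4) — 6.
Z=day 2: (1,1,1,3) (1,1,1,4) (1,2,2,3) (1,2,2,4) — 4.
Z=day 3: (1,1,1,4) (1,2,2,4) — 2.
Summing: 6 + 4 + 2 = 12.

12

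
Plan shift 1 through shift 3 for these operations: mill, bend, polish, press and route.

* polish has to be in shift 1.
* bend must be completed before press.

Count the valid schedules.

Splitting on mill: it can be shift 1 (9), shift 2 (9), shift 3 (9). Listing each branch's schedules as (bend, polish, press, route) by shift number:
mill=shift 1: (1,1,2,1) (1,1,2,2) (1,1,2,3) (1,1,3,1) (1,1,3,2) (1,1,3,3) (2,1,3,1) (2,1,3,2) (2,1,3,3) — 9.
mill=shift 2: (1,1,2,1) (1,1,2,2) (1,1,2,3) (1,1,3,1) (1,1,3,2) (1,1,3,3) (2,1,3,1) (2,1,3,2) (2,1,3,3) — 9.
mill=shift 3: (1,1,2,1) (1,1,2,2) (1,1,2,3) (1,1,3,1) (1,1,3,2) (1,1,3,3) (2,1,3,1) (2,1,3,2) (2,1,3,3) — 9.
Summing: 9 + 9 + 9 = 27.

27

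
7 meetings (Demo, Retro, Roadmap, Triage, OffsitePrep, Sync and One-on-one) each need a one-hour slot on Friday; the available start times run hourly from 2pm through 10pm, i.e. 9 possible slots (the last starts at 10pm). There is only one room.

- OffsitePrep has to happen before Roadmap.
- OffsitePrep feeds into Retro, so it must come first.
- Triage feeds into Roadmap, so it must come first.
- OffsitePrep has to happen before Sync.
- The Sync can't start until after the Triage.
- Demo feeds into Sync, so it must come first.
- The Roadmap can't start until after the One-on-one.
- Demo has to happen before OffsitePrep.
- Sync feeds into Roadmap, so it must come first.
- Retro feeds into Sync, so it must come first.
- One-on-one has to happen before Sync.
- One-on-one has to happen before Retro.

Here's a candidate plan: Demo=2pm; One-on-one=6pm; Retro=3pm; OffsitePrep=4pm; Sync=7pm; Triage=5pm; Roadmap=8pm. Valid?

One-on-one has to happen before Sync — holds.
The Roadmap can't start until after the One-on-one — holds.
There is only one room — holds.
The Sync can't start until after the Triage — holds.
Demo has to happen before OffsitePrep — holds.
One-on-one has to happen before Retro — violated.
Retro feeds into Sync, so it must come first — holds.
OffsitePrep feeds into Retro, so it must come first — violated.
OffsitePrep has to happen before Roadmap — holds.
Sync feeds into Roadmap, so it must come first — holds.
OffsitePrep has to happen before Sync — holds.
Demo feeds into Sync, so it must come first — holds.
Triage feeds into Roadmap, so it must come first — holds.

No — it violates: One-on-one has to happen before Retro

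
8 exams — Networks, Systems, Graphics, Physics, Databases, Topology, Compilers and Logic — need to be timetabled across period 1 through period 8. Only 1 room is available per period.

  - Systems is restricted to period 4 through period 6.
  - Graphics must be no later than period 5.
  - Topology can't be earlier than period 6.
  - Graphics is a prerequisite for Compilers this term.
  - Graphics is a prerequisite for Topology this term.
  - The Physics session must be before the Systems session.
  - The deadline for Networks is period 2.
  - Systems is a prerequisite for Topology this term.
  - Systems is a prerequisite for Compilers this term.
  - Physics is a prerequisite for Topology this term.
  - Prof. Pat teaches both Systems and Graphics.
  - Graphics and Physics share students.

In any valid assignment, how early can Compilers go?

Precedence pushes Compilers to at least period 5.
Compilers at period 5 is achievable: Physics=period 3, Systems=period 4, Graphics=period 2, Topology=period 6, Logic=period 8, Networks=period 1, Databases=period 7, Compilers=period 5.

period 5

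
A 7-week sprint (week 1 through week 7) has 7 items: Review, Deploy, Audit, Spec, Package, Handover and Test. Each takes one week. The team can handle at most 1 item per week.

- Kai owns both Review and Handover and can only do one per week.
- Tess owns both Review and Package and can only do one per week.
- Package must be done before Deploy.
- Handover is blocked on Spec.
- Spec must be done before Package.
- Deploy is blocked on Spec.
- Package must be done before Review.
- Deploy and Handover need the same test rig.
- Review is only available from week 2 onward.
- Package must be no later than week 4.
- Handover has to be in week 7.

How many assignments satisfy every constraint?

60

Splitting on Review: it can be week 3 (6), week 4 (14), week 5 (20), week 6 (20). Listing each branch's schedules as (Deploy, Audit, Spec, Package, Handover, Test) by week number:
Review=week 3: (4,5,1,2,7,6) (4,6,1,2,7,5) (5,4,1,2,7,6) (5,6,1,2,7,4) (6,4,1,2,7,5) (6,5,1,2,7,4) — 6.
Review=week 4: (3,5,1,2,7,6) (3,6,1,2,7,5) (5,1,2,3,7,6) (5,2,1,3,7,6) (5,3,1,2,7,6) (5,6,1,2,7,3) (5,6,1,3,7,2) (5,6,2,3,7,1) (6,1,2,3,7,5) (6,2,1,3,7,5) (6,3,1,2,7,5) (6,5,1,2,7,3) (6,5,1,3,7,2) (6,5,2,3,7,1) — 14.
Review=week 5: (3,4,1,2,7,6) (3,6,1,2,7,4) (4,1,2,3,7,6) (4,2,1,3,7,6) (4,3,1,2,7,6) (4,6,1,2,7,3) (4,6,1,3,7,2) (4,6,2,3,7,1) (6,1,2,3,7,4) (6,1,2,4,7,3) (6,1,3,4,7,2) (6,2,1,3,7,4) (6,2,1,4,7,3) (6,2,3,4,7,1) (6,3,1,2,7,4) (6,3,1,4,7,2) (6,3,2,4,7,1) (6,4,1,2,7,3) (6,4,1,3,7,2) (6,4,2,3,7,1) — 20.
Review=week 6: (3,4,1,2,7,5) (3,5,1,2,7,4) (4,1,2,3,7,5) (4,2,1,3,7,5) (4,3,1,2,7,5) (4,5,1,2,7,3) (4,5,1,3,7,2) (4,5,2,3,7,1) (5,1,2,3,7,4) (5,1,2,4,7,3) (5,1,3,4,7,2) (5,2,1,3,7,4) (5,2,1,4,7,3) (5,2,3,4,7,1) (5,3,1,2,7,4) (5,3,1,4,7,2) (5,3,2,4,7,1) (5,4,1,2,7,3) (5,4,1,3,7,2) (5,4,2,3,7,1) — 20.
Summing: 6 + 14 + 20 + 20 = 60.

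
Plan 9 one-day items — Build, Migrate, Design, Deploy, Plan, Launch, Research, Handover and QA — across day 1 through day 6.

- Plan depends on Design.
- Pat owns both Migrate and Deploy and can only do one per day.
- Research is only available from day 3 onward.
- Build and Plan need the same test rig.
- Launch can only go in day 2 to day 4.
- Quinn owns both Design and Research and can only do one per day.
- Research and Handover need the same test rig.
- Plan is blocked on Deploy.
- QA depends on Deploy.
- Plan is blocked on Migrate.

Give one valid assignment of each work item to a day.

Deploy in day 1, Design in day 1, Build in day 1, Plan in day 3, Handover in day 1, Migrate in day 2, Launch in day 2, Research in day 3, QA in day 2

Checking: Design(day 1) before Plan(day 3); Deploy(day 1) before QA(day 2); Migrate(day 2) before Plan(day 3); Deploy(day 1) before Plan(day 3); Build(day 1) != Plan(day 3); Migrate(day 2) != Deploy(day 1); Design(day 1) != Research(day 3); Research(day 3) != Handover(day 1); Launch=day 2 in [day 2,day 4]; Research=day 3 in [day 3,day 6].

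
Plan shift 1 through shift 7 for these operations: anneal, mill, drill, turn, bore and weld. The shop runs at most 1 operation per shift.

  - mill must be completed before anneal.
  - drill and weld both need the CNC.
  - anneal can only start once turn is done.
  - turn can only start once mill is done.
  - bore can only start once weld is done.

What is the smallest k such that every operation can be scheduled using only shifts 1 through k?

The precedence chain requires at least 3 distinct shifts.
With at most 1 per shift and 6 operations, at least 6 shifts are needed.
6 works (last occupied shift: shift 6): for example mill -> shift 1; weld -> shift 4; turn -> shift 2; anneal -> shift 3; bore -> shift 5; drill -> shift 6.

6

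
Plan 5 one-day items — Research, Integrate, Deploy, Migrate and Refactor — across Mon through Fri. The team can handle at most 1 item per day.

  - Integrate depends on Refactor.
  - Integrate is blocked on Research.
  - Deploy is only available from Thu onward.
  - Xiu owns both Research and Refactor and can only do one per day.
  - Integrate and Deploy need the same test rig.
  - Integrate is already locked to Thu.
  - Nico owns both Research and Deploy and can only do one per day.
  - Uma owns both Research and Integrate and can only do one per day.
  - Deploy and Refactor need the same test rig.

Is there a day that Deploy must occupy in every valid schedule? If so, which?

Deploy's window is Thu–Fri.
Integrate is fixed at Thu, and Deploy can't share a day with Integrate.
So Deploy must be Fri.

Fri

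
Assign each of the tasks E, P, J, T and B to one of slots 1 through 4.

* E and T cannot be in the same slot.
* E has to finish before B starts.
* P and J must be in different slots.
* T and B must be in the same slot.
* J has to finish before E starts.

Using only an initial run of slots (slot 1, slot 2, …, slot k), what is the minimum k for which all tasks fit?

3 slots

The precedence chain requires at least 3 distinct slots.
3 works (last occupied slot: 3): for example P in 2, T in 3, E in 2, B in 3, J in 1.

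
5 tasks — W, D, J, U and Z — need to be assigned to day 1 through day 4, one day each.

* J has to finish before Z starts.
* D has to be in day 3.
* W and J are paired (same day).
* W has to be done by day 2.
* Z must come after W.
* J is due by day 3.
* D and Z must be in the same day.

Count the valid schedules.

8

Splitting on W: it can be day 1 (4), day 2 (4). Listing each branch's schedules as (D, J, U, Z) by day number:
W=day 1: (3,1,1,3) (3,1,2,3) (3,1,3,3) (3,1,4,3) — 4.
W=day 2: (3,2,1,3) (3,2,2,3) (3,2,3,3) (3,2,4,3) — 4.
Summing: 4 + 4 = 8.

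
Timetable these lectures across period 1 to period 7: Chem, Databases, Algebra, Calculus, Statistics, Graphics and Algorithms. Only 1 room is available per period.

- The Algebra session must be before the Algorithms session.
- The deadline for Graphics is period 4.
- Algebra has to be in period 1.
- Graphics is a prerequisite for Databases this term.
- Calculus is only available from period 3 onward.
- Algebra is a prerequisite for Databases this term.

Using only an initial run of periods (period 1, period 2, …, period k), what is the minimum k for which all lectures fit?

7

The precedence chain requires at least 2 distinct periods.
With at most 1 per period and 7 lectures, at least 7 periods are needed.
Calculus can't be placed before period 3, so the schedule must run through at least period 3.
7 works (last occupied period: period 7): for example Chem=period 6, Algebra=period 1, Graphics=period 2, Databases=period 4, Algorithms=period 5, Statistics=period 7, Calculus=period 3.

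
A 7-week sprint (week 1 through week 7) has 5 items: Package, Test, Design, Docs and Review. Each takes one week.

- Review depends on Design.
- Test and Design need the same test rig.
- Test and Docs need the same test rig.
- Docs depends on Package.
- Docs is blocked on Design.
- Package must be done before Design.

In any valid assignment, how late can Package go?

Downstream work caps Package at week 5.
Package at week 5 is achievable: Design=week 6; Test=week 1; Review=week 7; Package=week 5; Docs=week 7.

week 5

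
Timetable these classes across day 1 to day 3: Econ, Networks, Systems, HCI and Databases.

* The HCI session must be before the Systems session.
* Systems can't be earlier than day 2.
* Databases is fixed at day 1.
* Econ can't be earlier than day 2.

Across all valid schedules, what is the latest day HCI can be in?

Downstream work caps HCI at day 2.
HCI at day 2 is achievable: Econ -> day 2, Systems -> day 3, HCI -> day 2, Networks -> day 1, Databases -> day 1.

day 2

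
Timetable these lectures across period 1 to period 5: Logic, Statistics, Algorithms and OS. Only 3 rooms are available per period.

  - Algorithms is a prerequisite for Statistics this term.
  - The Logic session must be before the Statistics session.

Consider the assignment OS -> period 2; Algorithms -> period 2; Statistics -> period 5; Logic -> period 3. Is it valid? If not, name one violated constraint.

Yes, all constraints hold

Algorithms is a prerequisite for Statistics this term — holds.
Only 3 rooms are available per period — holds.
The Logic session must be before the Statistics session — holds.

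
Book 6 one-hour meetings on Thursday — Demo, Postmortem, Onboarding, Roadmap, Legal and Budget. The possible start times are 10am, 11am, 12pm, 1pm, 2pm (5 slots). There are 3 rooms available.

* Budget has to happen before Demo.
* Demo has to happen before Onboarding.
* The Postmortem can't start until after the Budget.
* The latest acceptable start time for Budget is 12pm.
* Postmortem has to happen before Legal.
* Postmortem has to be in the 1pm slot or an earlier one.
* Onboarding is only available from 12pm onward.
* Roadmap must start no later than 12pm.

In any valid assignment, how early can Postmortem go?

11am

Precedence pushes Postmortem to at least 11am; Postmortem's own window allows nothing later than 1pm.
Postmortem at 11am is achievable: Onboarding=12pm, Legal=12pm, Budget=10am, Postmortem=11am, Demo=11am, Roadmap=10am.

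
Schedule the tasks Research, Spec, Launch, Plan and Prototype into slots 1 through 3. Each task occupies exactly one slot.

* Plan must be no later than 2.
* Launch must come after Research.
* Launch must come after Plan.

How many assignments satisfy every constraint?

45

Splitting on Research: it can be 1 (27), 2 (18). Listing each branch's schedules as (Spec, Launch, Plan, Prototype):
Research=1: (1,2,1,1) (1,2,1,2) (1,2,1,3) (1,3,1,1) (1,3,1,2) (1,3,1,3) (1,3,2,1) (1,3,2,2) (1,3,2,3) (2,2,1,1) (2,2,1,2) (2,2,1,3) (2,3,1,1) (2,3,1,2) (2,3,1,3) (2,3,2,1) (2,3,2,2) (2,3,2,3) (3,2,1,1) (3,2,1,2) (3,2,1,3) (3,3,1,1) (3,3,1,2) (3,3,1,3) (3,3,2,1) (3,3,2,2) (3,3,2,3) — 27.
Research=2: (1,3,1,1) (1,3,1,2) (1,3,1,3) (1,3,2,1) (1,3,2,2) (1,3,2,3) (2,3,1,1) (2,3,1,2) (2,3,1,3) (2,3,2,1) (2,3,2,2) (2,3,2,3) (3,3,1,1) (3,3,1,2) (3,3,1,3) (3,3,2,1) (3,3,2,2) (3,3,2,3) — 18.
Summing: 27 + 18 = 45.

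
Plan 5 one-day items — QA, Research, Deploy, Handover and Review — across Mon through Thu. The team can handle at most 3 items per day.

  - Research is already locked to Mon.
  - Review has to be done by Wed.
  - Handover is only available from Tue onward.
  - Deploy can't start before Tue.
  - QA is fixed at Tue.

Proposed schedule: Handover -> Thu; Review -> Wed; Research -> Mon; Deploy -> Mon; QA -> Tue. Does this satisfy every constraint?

QA is fixed at Tue — holds.
The team can handle at most 3 items per day — holds.
Review has to be done by Wed — holds.
Research is already locked to Mon — holds.
Deploy can't start before Tue — violated.
Handover is only available from Tue onward — holds.

No. Deploy can't start before Tue is not satisfied.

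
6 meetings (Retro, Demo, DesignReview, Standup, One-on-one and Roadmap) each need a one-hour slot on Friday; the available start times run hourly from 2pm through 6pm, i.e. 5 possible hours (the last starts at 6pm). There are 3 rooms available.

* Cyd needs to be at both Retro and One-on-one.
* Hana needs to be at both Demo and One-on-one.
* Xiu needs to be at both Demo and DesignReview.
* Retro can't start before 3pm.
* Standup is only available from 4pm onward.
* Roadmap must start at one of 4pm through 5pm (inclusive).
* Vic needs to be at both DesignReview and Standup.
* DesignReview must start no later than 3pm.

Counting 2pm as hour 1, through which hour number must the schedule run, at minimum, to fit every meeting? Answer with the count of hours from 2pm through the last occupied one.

3 hours

With at most 3 per hour and 6 meetings, at least 2 hours are needed.
Standup can't be placed before 4pm — that is hour 3 counting from 2pm — so the schedule must run through at least 3 hours.
3 works (last occupied hour: 4pm): for example Retro in 3pm; Standup in 4pm; One-on-one in 2pm; DesignReview in 2pm; Roadmap in 4pm; Demo in 3pm.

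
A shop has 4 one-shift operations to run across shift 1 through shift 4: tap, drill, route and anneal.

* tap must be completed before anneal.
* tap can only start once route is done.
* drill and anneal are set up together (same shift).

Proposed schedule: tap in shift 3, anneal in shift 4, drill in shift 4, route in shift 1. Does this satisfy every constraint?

tap must be completed before anneal — holds.
drill and anneal are set up together (same shift) — holds.
tap can only start once route is done — holds.

Valid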